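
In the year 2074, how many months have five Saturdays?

A month has five Saturdays exactly when Saturday falls within its first (length − 28) days.
Jan: 31 days, starts Mon → 5 of Mon, Tue, Wed
Feb: 28 days, starts Thu → 5 of (none)
Mar: 31 days, starts Thu → 5 of Thu, Fri, Sat ✓
Apr: 30 days, starts Sun → 5 of Sun, Mon
May: 31 days, starts Tue → 5 of Tue, Wed, Thu
Jun: 30 days, starts Fri → 5 of Fri, Sat ✓
Jul: 31 days, starts Sun → 5 of Sun, Mon, Tue
Aug: 31 days, starts Wed → 5 of Wed, Thu, Fri
Sep: 30 days, starts Sat → 5 of Sat, Sun ✓
Oct: 31 days, starts Mon → 5 of Mon, Tue, Wed
Nov: 30 days, starts Thu → 5 of Thu, Fri
Dec: 31 days, starts Sat → 5 of Sat, Sun, Mon ✓
Months with five Saturdays: Mar, Jun, Sep, Dec.

4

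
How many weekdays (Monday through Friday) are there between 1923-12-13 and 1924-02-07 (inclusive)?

1923-12-13 is a Thursday.
The range spans 57 days (inclusive of both endpoints).
57 = 7 × 8 + 1, so there are 8 full weeks plus 1 extra day.
Each full week contributes 5 weekdays (Mon–Fri): 8 × 5 = 40.
The 1 extra day is Thu — 1 of them qualifies.
Total: 40 + 1 = 41.

41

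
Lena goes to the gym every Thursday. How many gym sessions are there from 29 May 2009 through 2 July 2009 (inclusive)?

29 May 2009 is a Friday.
From 29 May 2009 to 2 July 2009 is 35 days inclusive.
35 = 7 × 5, so the span is exactly 5 full weeks.
Each full week contributes one Thursday: 5 so far.
Total: 5.

5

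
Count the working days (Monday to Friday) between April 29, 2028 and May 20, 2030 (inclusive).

April 29, 2028 is a Saturday.
The range spans 752 days (inclusive of both endpoints).
752 = 7 × 107 + 3, so there are 107 full weeks plus 3 extra days.
Each full week contributes 5 weekdays (Mon–Fri): 107 × 5 = 535.
The 3 extra days are Sat, Sun, Mon — 1 of them qualifies.
Total: 535 + 1 = 536.

536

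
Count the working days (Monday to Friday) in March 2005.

Mar 1, 2005 is a Tuesday.
That's 31 days from start to end, counting both.
31 = 7 × 4 + 3, so there are 4 full weeks plus 3 extra days.
Each full week contributes 5 weekdays (Mon–Fri): 4 × 5 = 20.
The 3 extra days are Tuesday, Wednesday, Thursday — 3 of them qualify.
Total: 20 + 3 = 23.

23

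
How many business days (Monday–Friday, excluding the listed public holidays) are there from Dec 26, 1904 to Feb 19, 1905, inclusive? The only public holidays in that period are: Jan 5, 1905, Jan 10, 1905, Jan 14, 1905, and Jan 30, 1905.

Dec 26, 1904 is a Monday.
That's 56 days from start to end, counting both.
56 = 7 × 8, so the span is exactly 8 full weeks.
Each full week contributes 5 weekdays (Mon–Fri): 8 × 5 = 40.
Total: 40.
Holidays: Jan 5, 1905 (Thu); Jan 10, 1905 (Tue); Jan 14, 1905 (Sat); Jan 30, 1905 (Mon).
3 of the 4 holidays fall on weekdays; the rest are weekends and were already excluded.
Business days: 40 − 3 = 37.

37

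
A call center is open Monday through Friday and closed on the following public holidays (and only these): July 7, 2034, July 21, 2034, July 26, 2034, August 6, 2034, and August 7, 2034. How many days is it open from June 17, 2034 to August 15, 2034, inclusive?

June 17, 2034 is a Saturday.
The range spans 60 days (inclusive of both endpoints).
60 = 7 × 8 + 4, so there are 8 full weeks plus 4 extra days.
Each full week contributes 5 weekdays (Mon–Fri): 8 × 5 = 40.
The 4 extra days are Sat, Sun, Mon, Tue — 2 of them qualify.
Total: 40 + 2 = 42.
Holidays: July 7, 2034 (Fri); July 21, 2034 (Fri); July 26, 2034 (Wed); August 6, 2034 (Sun); August 7, 2034 (Mon).
4 of the 5 holidays fall on weekdays; the rest are weekends and were already excluded.
Business days: 42 − 4 = 38.

38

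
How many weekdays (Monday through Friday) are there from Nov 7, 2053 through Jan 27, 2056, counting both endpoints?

580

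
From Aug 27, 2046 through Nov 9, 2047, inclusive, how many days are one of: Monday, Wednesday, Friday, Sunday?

Aug 27, 2046 is a Monday.
The range spans 440 days (inclusive of both endpoints).
440 = 7 × 62 + 6, so there are 62 full weeks plus 6 extra days.
Each full week contributes 4 days from the set (Mon, Wed, Fri, Sun): 62 × 4 = 248.
The 6 extra days are Monday, Tuesday, Wednesday, Thursday, Friday, Saturday — 3 of them qualify.
Total: 248 + 3 = 251.

251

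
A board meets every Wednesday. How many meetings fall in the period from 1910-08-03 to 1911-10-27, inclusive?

65 Wednesdays

1910-08-03 is a Wednesday.
The range spans 451 days (inclusive of both endpoints).
451 = 7 × 64 + 3, so there are 64 full weeks plus 3 extra days.
Each full week contributes one Wednesday: 64 so far.
The 3 extra days are Wednesday, Thursday, Friday — 1 of them qualifies.
Total: 64 + 1 = 65.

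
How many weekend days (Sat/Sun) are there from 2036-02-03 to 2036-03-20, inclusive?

2036-02-03 is a Sunday.
The range spans 47 days (inclusive of both endpoints).
47 = 7 × 6 + 5, so there are 6 full weeks plus 5 extra days.
Each full week contributes 2 weekend days (Sat, Sun): 6 × 2 = 12.
The 5 extra days are Sun, Mon, Tue, Wed, Thu — 1 of them qualifies.
Total: 12 + 1 = 13.

13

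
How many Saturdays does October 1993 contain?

October 1, 1993 is a Friday.
That's 31 days from start to end, counting both.
31 = 7 × 4 + 3, so there are 4 full weeks plus 3 extra days.
Each full week contributes one Saturday: 4 so far.
The 3 extra days are Friday, Saturday, Sunday — 1 of them qualifies.
Total: 4 + 1 = 5.

5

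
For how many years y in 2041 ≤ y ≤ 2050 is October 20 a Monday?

1

Day of week of October 20 in each year:
2041: Sun, 2042: Mon ✓, 2043: Tue, 2044: Thu, 2045: Fri, 2046: Sat, 2047: Sun, 2048: Tue, 2049: Wed, 2050: Thu
Mondays: 2042.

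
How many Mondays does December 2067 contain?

4

Dec 1, 2067 is a Thursday.
From Dec 1, 2067 to Dec 31, 2067 is 31 days inclusive.
31 = 7 × 4 + 3, so there are 4 full weeks plus 3 extra days.
Each full week contributes one Monday: 4 so far.
The 3 extra days are Thursday, Friday, Saturday — none qualify.
Total: 4 + 0 = 4.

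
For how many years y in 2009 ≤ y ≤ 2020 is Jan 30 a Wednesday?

2

Day of week of January 30 in each year:
2009: Fri, 2010: Sat, 2011: Sun, 2012: Mon, 2013: Wed ✓, 2014: Thu, 2015: Fri, 2016: Sat, 2017: Mon, 2018: Tue, 2019: Wed ✓, 2020: Thu
Wednesdays: 2013, 2019.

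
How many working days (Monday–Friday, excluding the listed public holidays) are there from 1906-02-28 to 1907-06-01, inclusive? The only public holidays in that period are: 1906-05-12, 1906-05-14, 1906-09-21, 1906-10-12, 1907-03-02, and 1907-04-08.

324

1906-02-28 is a Wednesday.
From 1906-02-28 to 1907-06-01 is 459 days inclusive.
459 = 7 × 65 + 4, so there are 65 full weeks plus 4 extra days.
Each full week contributes 5 weekdays (Mon–Fri): 65 × 5 = 325.
The 4 extra days are Wednesday, Thursday, Friday, Saturday — 3 of them qualify.
Total: 325 + 3 = 328.
Holidays: 1906-05-12 (Sat); 1906-05-14 (Mon); 1906-09-21 (Fri); 1906-10-12 (Fri); 1907-03-02 (Sat); 1907-04-08 (Mon).
4 of the 6 holidays fall on weekdays; the rest are weekends and were already excluded.
Business days: 328 − 4 = 324.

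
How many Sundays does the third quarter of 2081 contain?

2081-07-01 is a Tuesday.
From 2081-07-01 to 2081-09-30 is 92 days inclusive.
92 = 7 × 13 + 1, so there are 13 full weeks plus 1 extra day.
Each full week contributes one Sunday: 13 so far.
The 1 extra day is Tuesday — none qualify.
Total: 13 + 0 = 13.

13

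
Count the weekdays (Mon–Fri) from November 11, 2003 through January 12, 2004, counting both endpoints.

November 11, 2003 is a Tuesday.
From November 11, 2003 to January 12, 2004 is 63 days inclusive.
63 = 7 × 9, so the span is exactly 9 full weeks.
Each full week contributes 5 weekdays (Mon–Fri): 9 × 5 = 45.

45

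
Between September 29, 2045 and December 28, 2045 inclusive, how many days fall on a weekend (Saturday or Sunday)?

September 29, 2045 is a Friday.
That's 91 days from start to end, counting both.
91 = 7 × 13, so the span is exactly 13 full weeks.
Each full week contributes 2 weekend days (Sat, Sun): 13 × 2 = 26.

26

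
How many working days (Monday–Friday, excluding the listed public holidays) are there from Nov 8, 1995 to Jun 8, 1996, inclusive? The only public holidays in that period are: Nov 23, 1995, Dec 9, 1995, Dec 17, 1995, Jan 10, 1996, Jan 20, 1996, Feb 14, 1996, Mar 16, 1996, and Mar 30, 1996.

150 working days

Nov 8, 1995 is a Wednesday.
That's 214 days from start to end, counting both.
214 = 7 × 30 + 4, so there are 30 full weeks plus 4 extra days.
Each full week contributes 5 weekdays (Mon–Fri): 30 × 5 = 150.
The 4 extra days are Wednesday, Thursday, Friday, Saturday — 3 of them qualify.
Total: 150 + 3 = 153.
Holidays: Nov 23, 1995 (Thu); Dec 9, 1995 (Sat); Dec 17, 1995 (Sun); Jan 10, 1996 (Wed); Jan 20, 1996 (Sat); Feb 14, 1996 (Wed); Mar 16, 1996 (Sat); Mar 30, 1996 (Sat).
3 of the 8 holidays fall on weekdays; the rest are weekends and were already excluded.
Business days: 153 − 3 = 150.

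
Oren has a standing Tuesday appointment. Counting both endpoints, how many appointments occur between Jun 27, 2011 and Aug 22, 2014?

165

Jun 27, 2011 is a Monday.
That's 1153 days from start to end, counting both.
1153 = 7 × 164 + 5, so there are 164 full weeks plus 5 extra days.
Each full week contributes one Tuesday: 164 so far.
The 5 extra days are Monday, Tuesday, Wednesday, Thursday, Friday — 1 of them qualifies.
Total: 164 + 1 = 165.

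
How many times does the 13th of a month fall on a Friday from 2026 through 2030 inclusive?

Friday-the-13ths by year:
2026: Feb, Mar, Nov
2027: Aug
2028: Oct
2029: Apr, Jul
2030: Sep, Dec

9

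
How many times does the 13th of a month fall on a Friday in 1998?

3

The 13th falls on a Friday when the month's 13th has weekday Fri.
Jan 13 is Tue; Feb 13 is Fri ✓; Mar 13 is Fri ✓; Apr 13 is Mon; May 13 is Wed; Jun 13 is Sat; Jul 13 is Mon; Aug 13 is Thu; Sep 13 is Sun; Oct 13 is Tue; Nov 13 is Fri ✓; Dec 13 is Sun.
Friday the 13ths: Feb, Mar, Nov.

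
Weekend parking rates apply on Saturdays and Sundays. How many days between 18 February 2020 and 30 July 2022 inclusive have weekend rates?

255

18 February 2020 is a Tuesday.
That's 894 days from start to end, counting both.
894 = 7 × 127 + 5, so there are 127 full weeks plus 5 extra days.
Each full week contributes 2 weekend days (Sat, Sun): 127 × 2 = 254.
The 5 extra days are Tuesday, Wednesday, Thursday, Friday, Saturday — 1 of them qualifies.
Total: 254 + 1 = 255.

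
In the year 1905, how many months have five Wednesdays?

A month has five Wednesdays exactly when Wednesday falls within its first (length − 28) days.
Jan: 31 days, starts Sun → 5 of Sun, Mon, Tue
Feb: 28 days, starts Wed → 5 of (none)
Mar: 31 days, starts Wed → 5 of Wed, Thu, Fri ✓
Apr: 30 days, starts Sat → 5 of Sat, Sun
May: 31 days, starts Mon → 5 of Mon, Tue, Wed ✓
Jun: 30 days, starts Thu → 5 of Thu, Fri
Jul: 31 days, starts Sat → 5 of Sat, Sun, Mon
Aug: 31 days, starts Tue → 5 of Tue, Wed, Thu ✓
Sep: 30 days, starts Fri → 5 of Fri, Sat
Oct: 31 days, starts Sun → 5 of Sun, Mon, Tue
Nov: 30 days, starts Wed → 5 of Wed, Thu ✓
Dec: 31 days, starts Fri → 5 of Fri, Sat, Sun
Months with five Wednesdays: Mar, May, Aug, Nov.

4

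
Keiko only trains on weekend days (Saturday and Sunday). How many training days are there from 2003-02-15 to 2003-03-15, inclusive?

9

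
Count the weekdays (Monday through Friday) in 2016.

261

Jan 1, 2016 is a Friday.
From Jan 1, 2016 to Dec 31, 2016 is 366 days inclusive.
366 = 7 × 52 + 2, so there are 52 full weeks plus 2 extra days.
Each full week contributes 5 weekdays (Mon–Fri): 52 × 5 = 260.
The 2 extra days are Friday, Saturday — 1 of them qualifies.
Total: 260 + 1 = 261.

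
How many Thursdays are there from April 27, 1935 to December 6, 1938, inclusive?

April 27, 1935 is a Saturday.
From April 27, 1935 to December 6, 1938 is 1320 days inclusive.
1320 = 7 × 188 + 4, so there are 188 full weeks plus 4 extra days.
Each full week contributes one Thursday: 188 so far.
The 4 extra days are Saturday, Sunday, Monday, Tuesday — none qualify.
Total: 188 + 0 = 188.

188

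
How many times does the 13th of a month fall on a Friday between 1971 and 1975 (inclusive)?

Friday-the-13ths by year:
1971: Aug
1972: Oct
1973: Apr, Jul
1974: Sep, Dec
1975: Jun

7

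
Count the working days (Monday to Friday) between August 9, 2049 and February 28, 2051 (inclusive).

August 9, 2049 is a Monday.
The range spans 569 days (inclusive of both endpoints).
569 = 7 × 81 + 2, so there are 81 full weeks plus 2 extra days.
Each full week contributes 5 weekdays (Mon–Fri): 81 × 5 = 405.
The 2 extra days are Mon, Tue — 2 of them qualify.
Total: 405 + 2 = 407.

407 weekdays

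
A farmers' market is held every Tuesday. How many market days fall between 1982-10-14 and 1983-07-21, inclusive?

40

1982-10-14 is a Thursday.
The range spans 281 days (inclusive of both endpoints).
281 = 7 × 40 + 1, so there are 40 full weeks plus 1 extra day.
Each full week contributes one Tuesday: 40 so far.
The 1 extra day is Thu — none qualify.
Total: 40 + 0 = 40.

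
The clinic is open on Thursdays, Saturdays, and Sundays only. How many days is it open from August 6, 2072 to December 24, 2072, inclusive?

61

August 6, 2072 is a Saturday.
That's 141 days from start to end, counting both.
141 = 7 × 20 + 1, so there are 20 full weeks plus 1 extra day.
Each full week contributes 3 days from the set (Thu, Sat, Sun): 20 × 3 = 60.
The 1 extra day is Sat — 1 of them qualifies.
Total: 60 + 1 = 61.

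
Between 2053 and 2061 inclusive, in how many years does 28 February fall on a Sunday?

1

Day of week of February 28 in each year:
2053: Fri, 2054: Sat, 2055: Sun ✓, 2056: Mon, 2057: Wed, 2058: Thu, 2059: Fri, 2060: Sat, 2061: Mon
Sundays: 2055.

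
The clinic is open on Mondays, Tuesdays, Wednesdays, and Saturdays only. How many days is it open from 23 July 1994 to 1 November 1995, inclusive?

268

23 July 1994 is a Saturday.
That's 467 days from start to end, counting both.
467 = 7 × 66 + 5, so there are 66 full weeks plus 5 extra days.
Each full week contributes 4 days from the set (Mon, Tue, Wed, Sat): 66 × 4 = 264.
The 5 extra days are Saturday, Sunday, Monday, Tuesday, Wednesday — 4 of them qualify.
Total: 264 + 4 = 268.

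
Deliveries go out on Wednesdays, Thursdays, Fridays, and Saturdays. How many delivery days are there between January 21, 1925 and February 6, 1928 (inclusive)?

636

January 21, 1925 is a Wednesday.
From January 21, 1925 to February 6, 1928 is 1112 days inclusive.
1112 = 7 × 158 + 6, so there are 158 full weeks plus 6 extra days.
Each full week contributes 4 days from the set (Wed, Thu, Fri, Sat): 158 × 4 = 632.
The 6 extra days are Wednesday, Thursday, Friday, Saturday, Sunday, Monday — 4 of them qualify.
Total: 632 + 4 = 636.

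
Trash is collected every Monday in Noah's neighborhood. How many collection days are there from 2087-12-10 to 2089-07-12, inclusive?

2087-12-10 is a Wednesday.
That's 581 days from start to end, counting both.
581 = 7 × 83, so the span is exactly 83 full weeks.
Each full week contributes one Monday: 83 so far.

83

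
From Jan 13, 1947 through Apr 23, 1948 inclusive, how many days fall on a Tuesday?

Jan 13, 1947 is a Monday.
The range spans 467 days (inclusive of both endpoints).
467 = 7 × 66 + 5, so there are 66 full weeks plus 5 extra days.
Each full week contributes one Tuesday: 66 so far.
The 5 extra days are Monday, Tuesday, Wednesday, Thursday, Friday — 1 of them qualifies.
Total: 66 + 1 = 67.

67 Tuesdays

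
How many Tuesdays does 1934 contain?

January 1, 1934 is a Monday.
That's 365 days from start to end, counting both.
365 = 7 × 52 + 1, so there are 52 full weeks plus 1 extra day.
Each full week contributes one Tuesday: 52 so far.
The 1 extra day is Mon — none qualify.
Total: 52 + 0 = 52.

52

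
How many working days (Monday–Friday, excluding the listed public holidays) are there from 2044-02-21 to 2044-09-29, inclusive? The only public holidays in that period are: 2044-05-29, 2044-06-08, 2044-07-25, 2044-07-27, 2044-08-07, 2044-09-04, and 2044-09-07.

155 working days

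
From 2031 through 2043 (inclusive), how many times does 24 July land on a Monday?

1

Day of week of July 24 in each year:
2031: Thu, 2032: Sat, 2033: Sun, 2034: Mon ✓, 2035: Tue, 2036: Thu, 2037: Fri, 2038: Sat, 2039: Sun, 2040: Tue, 2041: Wed, 2042: Thu, 2043: Fri
Mondays: 2034.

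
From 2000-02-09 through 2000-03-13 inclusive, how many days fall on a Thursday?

5

2000-02-09 is a Wednesday.
From 2000-02-09 to 2000-03-13 is 34 days inclusive.
34 = 7 × 4 + 6, so there are 4 full weeks plus 6 extra days.
Each full week contributes one Thursday: 4 so far.
The 6 extra days are Wed, Thu, Fri, Sat, Sun, Mon — 1 of them qualifies.
Total: 4 + 1 = 5.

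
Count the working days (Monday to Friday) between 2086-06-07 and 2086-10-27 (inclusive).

2086-06-07 is a Friday.
That's 143 days from start to end, counting both.
143 = 7 × 20 + 3, so there are 20 full weeks plus 3 extra days.
Each full week contributes 5 weekdays (Mon–Fri): 20 × 5 = 100.
The 3 extra days are Friday, Saturday, Sunday — 1 of them qualifies.
Total: 100 + 1 = 101.

101 weekdays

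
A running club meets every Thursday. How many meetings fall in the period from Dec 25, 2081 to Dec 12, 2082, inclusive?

51

Dec 25, 2081 is a Thursday.
The range spans 353 days (inclusive of both endpoints).
353 = 7 × 50 + 3, so there are 50 full weeks plus 3 extra days.
Each full week contributes one Thursday: 50 so far.
The 3 extra days are Thu, Fri, Sat — 1 of them qualifies.
Total: 50 + 1 = 51.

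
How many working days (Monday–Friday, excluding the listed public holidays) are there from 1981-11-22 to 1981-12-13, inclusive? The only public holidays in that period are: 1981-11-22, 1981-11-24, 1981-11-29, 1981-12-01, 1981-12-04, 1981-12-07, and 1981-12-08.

10

1981-11-22 is a Sunday.
That's 22 days from start to end, counting both.
22 = 7 × 3 + 1, so there are 3 full weeks plus 1 extra day.
Each full week contributes 5 weekdays (Mon–Fri): 3 × 5 = 15.
The 1 extra day is Sun — none qualify.
Total: 15 + 0 = 15.
Holidays: 1981-11-22 (Sun); 1981-11-24 (Tue); 1981-11-29 (Sun); 1981-12-01 (Tue); 1981-12-04 (Fri); 1981-12-07 (Mon); 1981-12-08 (Tue).
5 of the 7 holidays fall on weekdays; the rest are weekends and were already excluded.
Business days: 15 − 5 = 10.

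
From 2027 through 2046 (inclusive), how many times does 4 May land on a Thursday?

3

Day of week of May 4 in each year:
2027: Tue, 2028: Thu ✓, 2029: Fri, 2030: Sat, 2031: Sun, 2032: Tue, 2033: Wed, 2034: Thu ✓, 2035: Fri, 2036: Sun, 2037: Mon, 2038: Tue, 2039: Wed, 2040: Fri, 2041: Sat, 2042: Sun, 2043: Mon, 2044: Wed, 2045: Thu ✓, 2046: Fri
Thursdays: 2028, 2034, 2045.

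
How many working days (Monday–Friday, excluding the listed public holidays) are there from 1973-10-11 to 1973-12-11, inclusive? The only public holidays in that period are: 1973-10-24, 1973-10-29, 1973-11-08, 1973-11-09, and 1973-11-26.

39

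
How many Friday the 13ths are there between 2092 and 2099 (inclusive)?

15

Friday-the-13ths by year:
2092: Jun
2093: Feb, Mar, Nov
2094: Aug
2095: May
2096: Jan, Apr, Jul
2097: Sep, Dec
2098: Jun
2099: Feb, Mar, Nov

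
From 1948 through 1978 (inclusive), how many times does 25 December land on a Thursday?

Day of week of December 25 in each year:
1948: Sat, 1949: Sun, 1950: Mon, 1951: Tue, 1952: Thu ✓, 1953: Fri, 1954: Sat, 1955: Sun, 1956: Tue, 1957: Wed, 1958: Thu ✓, 1959: Fri, 1960: Sun, 1961: Mon, 1962: Tue, 1963: Wed, 1964: Fri, 1965: Sat, 1966: Sun, 1967: Mon, 1968: Wed, 1969: Thu ✓, 1970: Fri, 1971: Sat, 1972: Mon, 1973: Tue, 1974: Wed, 1975: Thu ✓, 1976: Sat, 1977: Sun, 1978: Mon
Thursdays: 1952, 1958, 1969, 1975.

4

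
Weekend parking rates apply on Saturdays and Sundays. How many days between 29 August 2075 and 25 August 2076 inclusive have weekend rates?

104

29 August 2075 is a Thursday.
From 29 August 2075 to 25 August 2076 is 363 days inclusive.
363 = 7 × 51 + 6, so there are 51 full weeks plus 6 extra days.
Each full week contributes 2 weekend days (Sat, Sun): 51 × 2 = 102.
The 6 extra days are Thu, Fri, Sat, Sun, Mon, Tue — 2 of them qualify.
Total: 102 + 2 = 104.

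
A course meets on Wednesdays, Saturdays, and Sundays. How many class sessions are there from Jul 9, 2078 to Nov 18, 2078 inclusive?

57

Jul 9, 2078 is a Saturday.
The range spans 133 days (inclusive of both endpoints).
133 = 7 × 19, so the span is exactly 19 full weeks.
Each full week contributes 3 days from the set (Wed, Sat, Sun): 19 × 3 = 57.
Total: 57.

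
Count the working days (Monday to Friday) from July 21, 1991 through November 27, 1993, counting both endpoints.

615 weekdays

July 21, 1991 is a Sunday.
The range spans 861 days (inclusive of both endpoints).
861 = 7 × 123, so the span is exactly 123 full weeks.
Each full week contributes 5 weekdays (Mon–Fri): 123 × 5 = 615.
Total: 615.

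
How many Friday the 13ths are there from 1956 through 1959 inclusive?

9

Friday-the-13ths by year:
1956: Jan, Apr, Jul
1957: Sep, Dec
1958: Jun
1959: Feb, Mar, Nov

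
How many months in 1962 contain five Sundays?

A month has five Sundays exactly when Sunday falls within its first (length − 28) days.
Jan: 31 days, starts Mon → 5 of Mon, Tue, Wed
Feb: 28 days, starts Thu → 5 of (none)
Mar: 31 days, starts Thu → 5 of Thu, Fri, Sat
Apr: 30 days, starts Sun → 5 of Sun, Mon ✓
May: 31 days, starts Tue → 5 of Tue, Wed, Thu
Jun: 30 days, starts Fri → 5 of Fri, Sat
Jul: 31 days, starts Sun → 5 of Sun, Mon, Tue ✓
Aug: 31 days, starts Wed → 5 of Wed, Thu, Fri
Sep: 30 days, starts Sat → 5 of Sat, Sun ✓
Oct: 31 days, starts Mon → 5 of Mon, Tue, Wed
Nov: 30 days, starts Thu → 5 of Thu, Fri
Dec: 31 days, starts Sat → 5 of Sat, Sun, Mon ✓
Months with five Sundays: Apr, Jul, Sep, Dec.

4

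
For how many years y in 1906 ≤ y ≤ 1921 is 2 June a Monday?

Day of week of June 2 in each year:
1906: Sat, 1907: Sun, 1908: Tue, 1909: Wed, 1910: Thu, 1911: Fri, 1912: Sun, 1913: Mon ✓, 1914: Tue, 1915: Wed, 1916: Fri, 1917: Sat, 1918: Sun, 1919: Mon ✓, 1920: Wed, 1921: Thu
Mondays: 1913, 1919.

2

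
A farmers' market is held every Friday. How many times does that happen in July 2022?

July 1, 2022 is a Friday.
The range spans 31 days (inclusive of both endpoints).
31 = 7 × 4 + 3, so there are 4 full weeks plus 3 extra days.
Each full week contributes one Friday: 4 so far.
The 3 extra days are Fri, Sat, Sun — 1 of them qualifies.
Total: 4 + 1 = 5.

5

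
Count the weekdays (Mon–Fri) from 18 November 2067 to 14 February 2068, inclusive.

18 November 2067 is a Friday.
That's 89 days from start to end, counting both.
89 = 7 × 12 + 5, so there are 12 full weeks plus 5 extra days.
Each full week contributes 5 weekdays (Mon–Fri): 12 × 5 = 60.
The 5 extra days are Fri, Sat, Sun, Mon, Tue — 3 of them qualify.
Total: 60 + 3 = 63.

63 weekdays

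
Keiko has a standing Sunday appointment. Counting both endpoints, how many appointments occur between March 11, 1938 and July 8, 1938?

17

March 11, 1938 is a Friday.
The range spans 120 days (inclusive of both endpoints).
120 = 7 × 17 + 1, so there are 17 full weeks plus 1 extra day.
Each full week contributes one Sunday: 17 so far.
The 1 extra day is Fri — none qualify.
Total: 17 + 0 = 17.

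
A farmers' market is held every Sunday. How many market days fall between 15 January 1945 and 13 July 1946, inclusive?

15 January 1945 is a Monday.
From 15 January 1945 to 13 July 1946 is 545 days inclusive.
545 = 7 × 77 + 6, so there are 77 full weeks plus 6 extra days.
Each full week contributes one Sunday: 77 so far.
The 6 extra days are Mon, Tue, Wed, Thu, Fri, Sat — none qualify.
Total: 77 + 0 = 77.

77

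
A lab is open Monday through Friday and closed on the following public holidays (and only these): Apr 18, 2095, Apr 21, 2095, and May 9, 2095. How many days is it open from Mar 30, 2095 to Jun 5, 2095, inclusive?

45

Mar 30, 2095 is a Wednesday.
The range spans 68 days (inclusive of both endpoints).
68 = 7 × 9 + 5, so there are 9 full weeks plus 5 extra days.
Each full week contributes 5 weekdays (Mon–Fri): 9 × 5 = 45.
The 5 extra days are Wednesday, Thursday, Friday, Saturday, Sunday — 3 of them qualify.
Total: 45 + 3 = 48.
Holidays: Apr 18, 2095 (Mon); Apr 21, 2095 (Thu); May 9, 2095 (Mon).
All 3 holidays fall on weekdays, so subtract 3.
Business days: 48 − 3 = 45.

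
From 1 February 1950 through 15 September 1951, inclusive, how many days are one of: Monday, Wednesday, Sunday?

253

1 February 1950 is a Wednesday.
The range spans 592 days (inclusive of both endpoints).
592 = 7 × 84 + 4, so there are 84 full weeks plus 4 extra days.
Each full week contributes 3 days from the set (Mon, Wed, Sun): 84 × 3 = 252.
The 4 extra days are Wed, Thu, Fri, Sat — 1 of them qualifies.
Total: 252 + 1 = 253.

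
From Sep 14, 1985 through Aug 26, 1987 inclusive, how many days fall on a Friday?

Sep 14, 1985 is a Saturday.
That's 712 days from start to end, counting both.
712 = 7 × 101 + 5, so there are 101 full weeks plus 5 extra days.
Each full week contributes one Friday: 101 so far.
The 5 extra days are Sat, Sun, Mon, Tue, Wed — none qualify.
Total: 101 + 0 = 101.

101 Fridays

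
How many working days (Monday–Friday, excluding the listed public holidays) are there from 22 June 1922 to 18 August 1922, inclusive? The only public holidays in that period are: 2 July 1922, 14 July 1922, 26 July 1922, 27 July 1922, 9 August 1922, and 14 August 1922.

37 working days

22 June 1922 is a Thursday.
The range spans 58 days (inclusive of both endpoints).
58 = 7 × 8 + 2, so there are 8 full weeks plus 2 extra days.
Each full week contributes 5 weekdays (Mon–Fri): 8 × 5 = 40.
The 2 extra days are Thu, Fri — 2 of them qualify.
Total: 40 + 2 = 42.
Holidays: 2 July 1922 (Sun); 14 July 1922 (Fri); 26 July 1922 (Wed); 27 July 1922 (Thu); 9 August 1922 (Wed); 14 August 1922 (Mon).
5 of the 6 holidays fall on weekdays; the rest are weekends and were already excluded.
Business days: 42 − 5 = 37.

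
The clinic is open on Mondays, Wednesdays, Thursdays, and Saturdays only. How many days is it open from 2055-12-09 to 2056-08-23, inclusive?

148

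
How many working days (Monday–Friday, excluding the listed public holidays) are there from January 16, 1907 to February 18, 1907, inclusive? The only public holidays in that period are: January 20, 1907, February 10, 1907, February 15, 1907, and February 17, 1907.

23

January 16, 1907 is a Wednesday.
That's 34 days from start to end, counting both.
34 = 7 × 4 + 6, so there are 4 full weeks plus 6 extra days.
Each full week contributes 5 weekdays (Mon–Fri): 4 × 5 = 20.
The 6 extra days are Wednesday, Thursday, Friday, Saturday, Sunday, Monday — 4 of them qualify.
Total: 20 + 4 = 24.
Holidays: January 20, 1907 (Sun); February 10, 1907 (Sun); February 15, 1907 (Fri); February 17, 1907 (Sun).
1 of the 4 holidays fall on weekdays; the rest are weekends and were already excluded.
Business days: 24 − 1 = 23.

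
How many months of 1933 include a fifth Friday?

4

A month has five Fridays exactly when Friday falls within its first (length − 28) days.
Jan: 31 days, starts Sun → 5 of Sun, Mon, Tue
Feb: 28 days, starts Wed → 5 of (none)
Mar: 31 days, starts Wed → 5 of Wed, Thu, Fri ✓
Apr: 30 days, starts Sat → 5 of Sat, Sun
May: 31 days, starts Mon → 5 of Mon, Tue, Wed
Jun: 30 days, starts Thu → 5 of Thu, Fri ✓
Jul: 31 days, starts Sat → 5 of Sat, Sun, Mon
Aug: 31 days, starts Tue → 5 of Tue, Wed, Thu
Sep: 30 days, starts Fri → 5 of Fri, Sat ✓
Oct: 31 days, starts Sun → 5 of Sun, Mon, Tue
Nov: 30 days, starts Wed → 5 of Wed, Thu
Dec: 31 days, starts Fri → 5 of Fri, Sat, Sun ✓
Months with five Fridays: Mar, Jun, Sep, Dec.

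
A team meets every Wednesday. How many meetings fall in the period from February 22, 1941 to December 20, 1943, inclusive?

February 22, 1941 is a Saturday.
That's 1032 days from start to end, counting both.
1032 = 7 × 147 + 3, so there are 147 full weeks plus 3 extra days.
Each full week contributes one Wednesday: 147 so far.
The 3 extra days are Saturday, Sunday, Monday — none qualify.
Total: 147 + 0 = 147.

147 Wednesdays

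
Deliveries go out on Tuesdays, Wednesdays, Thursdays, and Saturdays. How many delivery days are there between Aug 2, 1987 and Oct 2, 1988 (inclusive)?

244

Aug 2, 1987 is a Sunday.
From Aug 2, 1987 to Oct 2, 1988 is 428 days inclusive.
428 = 7 × 61 + 1, so there are 61 full weeks plus 1 extra day.
Each full week contributes 4 days from the set (Tue, Wed, Thu, Sat): 61 × 4 = 244.
The 1 extra day is Sunday — none qualify.
Total: 244 + 0 = 244.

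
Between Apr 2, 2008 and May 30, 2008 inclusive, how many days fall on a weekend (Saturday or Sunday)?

16

Apr 2, 2008 is a Wednesday.
That's 59 days from start to end, counting both.
59 = 7 × 8 + 3, so there are 8 full weeks plus 3 extra days.
Each full week contributes 2 weekend days (Sat, Sun): 8 × 2 = 16.
The 3 extra days are Wednesday, Thursday, Friday — none qualify.
Total: 16 + 0 = 16.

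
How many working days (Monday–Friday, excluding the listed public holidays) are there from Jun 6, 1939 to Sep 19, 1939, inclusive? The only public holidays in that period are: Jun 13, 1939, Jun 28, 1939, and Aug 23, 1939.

73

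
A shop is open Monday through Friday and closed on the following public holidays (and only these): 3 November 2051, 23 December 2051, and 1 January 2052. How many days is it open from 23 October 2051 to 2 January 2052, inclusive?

50 working days

23 October 2051 is a Monday.
From 23 October 2051 to 2 January 2052 is 72 days inclusive.
72 = 7 × 10 + 2, so there are 10 full weeks plus 2 extra days.
Each full week contributes 5 weekdays (Mon–Fri): 10 × 5 = 50.
The 2 extra days are Mon, Tue — 2 of them qualify.
Total: 50 + 2 = 52.
Holidays: 3 November 2051 (Fri); 23 December 2051 (Sat); 1 January 2052 (Mon).
2 of the 3 holidays fall on weekdays; the rest are weekends and were already excluded.
Business days: 52 − 2 = 50.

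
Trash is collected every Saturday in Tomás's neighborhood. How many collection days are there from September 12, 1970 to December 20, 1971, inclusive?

September 12, 1970 is a Saturday.
From September 12, 1970 to December 20, 1971 is 465 days inclusive.
465 = 7 × 66 + 3, so there are 66 full weeks plus 3 extra days.
Each full week contributes one Saturday: 66 so far.
The 3 extra days are Sat, Sun, Mon — 1 of them qualifies.
Total: 66 + 1 = 67.

67 Saturdays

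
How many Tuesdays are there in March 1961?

4

1 March 1961 is a Wednesday.
That's 31 days from start to end, counting both.
31 = 7 × 4 + 3, so there are 4 full weeks plus 3 extra days.
Each full week contributes one Tuesday: 4 so far.
The 3 extra days are Wed, Thu, Fri — none qualify.
Total: 4 + 0 = 4.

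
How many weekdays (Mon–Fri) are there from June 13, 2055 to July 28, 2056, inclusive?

295 weekdays

June 13, 2055 is a Sunday.
That's 412 days from start to end, counting both.
412 = 7 × 58 + 6, so there are 58 full weeks plus 6 extra days.
Each full week contributes 5 weekdays (Mon–Fri): 58 × 5 = 290.
The 6 extra days are Sunday, Monday, Tuesday, Wednesday, Thursday, Friday — 5 of them qualify.
Total: 290 + 5 = 295.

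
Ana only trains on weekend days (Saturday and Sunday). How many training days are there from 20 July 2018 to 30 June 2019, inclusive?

100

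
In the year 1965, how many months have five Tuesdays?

A month has five Tuesdays exactly when Tuesday falls within its first (length − 28) days.
Jan: 31 days, starts Fri → 5 of Fri, Sat, Sun
Feb: 28 days, starts Mon → 5 of (none)
Mar: 31 days, starts Mon → 5 of Mon, Tue, Wed ✓
Apr: 30 days, starts Thu → 5 of Thu, Fri
May: 31 days, starts Sat → 5 of Sat, Sun, Mon
Jun: 30 days, starts Tue → 5 of Tue, Wed ✓
Jul: 31 days, starts Thu → 5 of Thu, Fri, Sat
Aug: 31 days, starts Sun → 5 of Sun, Mon, Tue ✓
Sep: 30 days, starts Wed → 5 of Wed, Thu
Oct: 31 days, starts Fri → 5 of Fri, Sat, Sun
Nov: 30 days, starts Mon → 5 of Mon, Tue ✓
Dec: 31 days, starts Wed → 5 of Wed, Thu, Fri
Months with five Tuesdays: Mar, Jun, Aug, Nov.

4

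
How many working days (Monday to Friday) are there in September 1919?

22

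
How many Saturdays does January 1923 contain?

4

Jan 1, 1923 is a Monday.
That's 31 days from start to end, counting both.
31 = 7 × 4 + 3, so there are 4 full weeks plus 3 extra days.
Each full week contributes one Saturday: 4 so far.
The 3 extra days are Mon, Tue, Wed — none qualify.
Total: 4 + 0 = 4.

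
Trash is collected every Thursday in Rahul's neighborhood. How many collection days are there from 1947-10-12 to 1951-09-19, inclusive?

205 Thursdays

1947-10-12 is a Sunday.
The range spans 1439 days (inclusive of both endpoints).
1439 = 7 × 205 + 4, so there are 205 full weeks plus 4 extra days.
Each full week contributes one Thursday: 205 so far.
The 4 extra days are Sun, Mon, Tue, Wed — none qualify.
Total: 205 + 0 = 205.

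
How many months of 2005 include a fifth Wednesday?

4

A month has five Wednesdays exactly when Wednesday falls within its first (length − 28) days.
Jan: 31 days, starts Sat → 5 of Sat, Sun, Mon
Feb: 28 days, starts Tue → 5 of (none)
Mar: 31 days, starts Tue → 5 of Tue, Wed, Thu ✓
Apr: 30 days, starts Fri → 5 of Fri, Sat
May: 31 days, starts Sun → 5 of Sun, Mon, Tue
Jun: 30 days, starts Wed → 5 of Wed, Thu ✓
Jul: 31 days, starts Fri → 5 of Fri, Sat, Sun
Aug: 31 days, starts Mon → 5 of Mon, Tue, Wed ✓
Sep: 30 days, starts Thu → 5 of Thu, Fri
Oct: 31 days, starts Sat → 5 of Sat, Sun, Mon
Nov: 30 days, starts Tue → 5 of Tue, Wed ✓
Dec: 31 days, starts Thu → 5 of Thu, Fri, Sat
Months with five Wednesdays: Mar, Jun, Aug, Nov.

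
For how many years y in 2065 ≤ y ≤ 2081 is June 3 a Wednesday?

Day of week of June 3 in each year:
2065: Wed ✓, 2066: Thu, 2067: Fri, 2068: Sun, 2069: Mon, 2070: Tue, 2071: Wed ✓, 2072: Fri, 2073: Sat, 2074: Sun, 2075: Mon, 2076: Wed ✓, 2077: Thu, 2078: Fri, 2079: Sat, 2080: Mon, 2081: Tue
Wednesdays: 2065, 2071, 2076.

3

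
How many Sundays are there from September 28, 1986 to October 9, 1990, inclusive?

211

September 28, 1986 is a Sunday.
That's 1473 days from start to end, counting both.
1473 = 7 × 210 + 3, so there are 210 full weeks plus 3 extra days.
Each full week contributes one Sunday: 210 so far.
The 3 extra days are Sun, Mon, Tue — 1 of them qualifies.
Total: 210 + 1 = 211.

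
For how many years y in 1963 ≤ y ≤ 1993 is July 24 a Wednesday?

Day of week of July 24 in each year:
1963: Wed ✓, 1964: Fri, 1965: Sat, 1966: Sun, 1967: Mon, 1968: Wed ✓, 1969: Thu, 1970: Fri, 1971: Sat, 1972: Mon, 1973: Tue, 1974: Wed ✓, 1975: Thu, 1976: Sat, 1977: Sun, 1978: Mon, 1979: Tue, 1980: Thu, 1981: Fri, 1982: Sat, 1983: Sun, 1984: Tue, 1985: Wed ✓, 1986: Thu, 1987: Fri, 1988: Sun, 1989: Mon, 1990: Tue, 1991: Wed ✓, 1992: Fri, 1993: Sat
Wednesdays: 1963, 1968, 1974, 1985, 1991.

5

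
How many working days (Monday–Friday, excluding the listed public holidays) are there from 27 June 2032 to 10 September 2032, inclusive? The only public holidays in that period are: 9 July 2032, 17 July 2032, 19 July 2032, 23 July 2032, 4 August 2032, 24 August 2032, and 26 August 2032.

49

27 June 2032 is a Sunday.
The range spans 76 days (inclusive of both endpoints).
76 = 7 × 10 + 6, so there are 10 full weeks plus 6 extra days.
Each full week contributes 5 weekdays (Mon–Fri): 10 × 5 = 50.
The 6 extra days are Sun, Mon, Tue, Wed, Thu, Fri — 5 of them qualify.
Total: 50 + 5 = 55.
Holidays: 9 July 2032 (Fri); 17 July 2032 (Sat); 19 July 2032 (Mon); 23 July 2032 (Fri); 4 August 2032 (Wed); 24 August 2032 (Tue); 26 August 2032 (Thu).
6 of the 7 holidays fall on weekdays; the rest are weekends and were already excluded.
Business days: 55 − 6 = 49.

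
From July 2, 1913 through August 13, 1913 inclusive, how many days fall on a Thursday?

6 Thursdays

July 2, 1913 is a Wednesday.
That's 43 days from start to end, counting both.
43 = 7 × 6 + 1, so there are 6 full weeks plus 1 extra day.
Each full week contributes one Thursday: 6 so far.
The 1 extra day is Wednesday — none qualify.
Total: 6 + 0 = 6.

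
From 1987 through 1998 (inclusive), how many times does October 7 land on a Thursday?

1

Day of week of October 7 in each year:
1987: Wed, 1988: Fri, 1989: Sat, 1990: Sun, 1991: Mon, 1992: Wed, 1993: Thu ✓, 1994: Fri, 1995: Sat, 1996: Mon, 1997: Tue, 1998: Wed
Thursdays: 1993.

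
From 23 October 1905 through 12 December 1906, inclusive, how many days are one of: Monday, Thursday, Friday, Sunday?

23 October 1905 is a Monday.
From 23 October 1905 to 12 December 1906 is 416 days inclusive.
416 = 7 × 59 + 3, so there are 59 full weeks plus 3 extra days.
Each full week contributes 4 days from the set (Mon, Thu, Fri, Sun): 59 × 4 = 236.
The 3 extra days are Monday, Tuesday, Wednesday — 1 of them qualifies.
Total: 236 + 1 = 237.

237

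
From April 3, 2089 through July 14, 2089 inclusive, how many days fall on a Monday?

April 3, 2089 is a Sunday.
The range spans 103 days (inclusive of both endpoints).
103 = 7 × 14 + 5, so there are 14 full weeks plus 5 extra days.
Each full week contributes one Monday: 14 so far.
The 5 extra days are Sunday, Monday, Tuesday, Wednesday, Thursday — 1 of them qualifies.
Total: 14 + 1 = 15.

15 Mondays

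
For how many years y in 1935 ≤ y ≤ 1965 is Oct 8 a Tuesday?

5

Day of week of October 8 in each year:
1935: Tue ✓, 1936: Thu, 1937: Fri, 1938: Sat, 1939: Sun, 1940: Tue ✓, 1941: Wed, 1942: Thu, 1943: Fri, 1944: Sun, 1945: Mon, 1946: Tue ✓, 1947: Wed, 1948: Fri, 1949: Sat, 1950: Sun, 1951: Mon, 1952: Wed, 1953: Thu, 1954: Fri, 1955: Sat, 1956: Mon, 1957: Tue ✓, 1958: Wed, 1959: Thu, 1960: Sat, 1961: Sun, 1962: Mon, 1963: Tue ✓, 1964: Thu, 1965: Fri
Tuesdays: 1935, 1940, 1946, 1957, 1963.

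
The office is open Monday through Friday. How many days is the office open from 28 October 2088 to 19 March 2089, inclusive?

28 October 2088 is a Thursday.
From 28 October 2088 to 19 March 2089 is 143 days inclusive.
143 = 7 × 20 + 3, so there are 20 full weeks plus 3 extra days.
Each full week contributes 5 weekdays (Mon–Fri): 20 × 5 = 100.
The 3 extra days are Thu, Fri, Sat — 2 of them qualify.
Total: 100 + 2 = 102.

102 weekdays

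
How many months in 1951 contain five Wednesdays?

A month has five Wednesdays exactly when Wednesday falls within its first (length − 28) days.
Jan: 31 days, starts Mon → 5 of Mon, Tue, Wed ✓
Feb: 28 days, starts Thu → 5 of (none)
Mar: 31 days, starts Thu → 5 of Thu, Fri, Sat
Apr: 30 days, starts Sun → 5 of Sun, Mon
May: 31 days, starts Tue → 5 of Tue, Wed, Thu ✓
Jun: 30 days, starts Fri → 5 of Fri, Sat
Jul: 31 days, starts Sun → 5 of Sun, Mon, Tue
Aug: 31 days, starts Wed → 5 of Wed, Thu, Fri ✓
Sep: 30 days, starts Sat → 5 of Sat, Sun
Oct: 31 days, starts Mon → 5 of Mon, Tue, Wed ✓
Nov: 30 days, starts Thu → 5 of Thu, Fri
Dec: 31 days, starts Sat → 5 of Sat, Sun, Mon
Months with five Wednesdays: Jan, May, Aug, Oct.

4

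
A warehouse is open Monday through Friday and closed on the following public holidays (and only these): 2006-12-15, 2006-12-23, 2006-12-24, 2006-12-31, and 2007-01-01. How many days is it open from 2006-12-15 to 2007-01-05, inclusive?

2006-12-15 is a Friday.
From 2006-12-15 to 2007-01-05 is 22 days inclusive.
22 = 7 × 3 + 1, so there are 3 full weeks plus 1 extra day.
Each full week contributes 5 weekdays (Mon–Fri): 3 × 5 = 15.
The 1 extra day is Fri — 1 of them qualifies.
Total: 15 + 1 = 16.
Holidays: 2006-12-15 (Fri); 2006-12-23 (Sat); 2006-12-24 (Sun); 2006-12-31 (Sun); 2007-01-01 (Mon).
2 of the 5 holidays fall on weekdays; the rest are weekends and were already excluded.
Business days: 16 − 2 = 14.

14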